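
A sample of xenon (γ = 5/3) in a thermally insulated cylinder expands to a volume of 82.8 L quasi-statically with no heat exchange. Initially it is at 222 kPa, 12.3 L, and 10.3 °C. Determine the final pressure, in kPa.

P₂ ≈ 9.25 kPa

Since PV^γ is constant along a reversible adiabat, P₂ = P₁ (V₁/V₂)^γ.
P₂ = 222 × (12.3/82.8)^(5/3) = 9.25 kPa.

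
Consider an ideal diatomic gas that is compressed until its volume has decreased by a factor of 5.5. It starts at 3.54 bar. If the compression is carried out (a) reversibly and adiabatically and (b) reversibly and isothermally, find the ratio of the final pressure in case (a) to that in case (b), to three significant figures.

For a diatomic ideal gas γ = 7/5.
Isothermal: P_b = P₁(V₁/V₂) = 3.54×5.5.
Adiabatic: P_a = P₁(V₁/V₂)^γ = 3.54×5.5^(7/5).
P_a/P_b = (V₁/V₂)^(γ−1) = 5.5^(2/5) = 1.978.

P_adiabatic / P_isothermal ≈ 1.98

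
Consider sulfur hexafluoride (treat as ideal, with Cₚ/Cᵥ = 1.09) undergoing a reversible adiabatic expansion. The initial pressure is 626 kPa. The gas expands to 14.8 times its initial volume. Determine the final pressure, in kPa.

P₂ ≈ 33.2 kPa

Since PV^γ is constant along a reversible adiabat, P₂ = P₁ (V₁/V₂)^γ.
P₂ = 626 × (1/14.8)^(1.09) = 33.19 kPa.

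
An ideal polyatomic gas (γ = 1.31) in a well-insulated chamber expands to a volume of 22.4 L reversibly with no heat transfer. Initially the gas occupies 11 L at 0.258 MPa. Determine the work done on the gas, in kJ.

W ≈ -1.81 kJ

P₂ = P₁(V₁/V₂)^γ = 0.258×(11/22.4)^(1.31) = 0.1016 MPa.
For a reversible adiabat, W_by_gas = (P₁V₁ − P₂V₂)/(γ−1).
W_by = (258000×0.011 − 101600×0.0224) / (0.31) = 1811 J.
W_on_gas = −W_by = -1811 J.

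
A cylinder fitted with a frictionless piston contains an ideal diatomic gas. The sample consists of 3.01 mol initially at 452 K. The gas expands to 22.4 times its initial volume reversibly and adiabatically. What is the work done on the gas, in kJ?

Adiabatic: T₁V₁^(γ−1) = T₂V₂^(γ−1) ⇒ T₂ = T₁ (V₁/V₂)^(γ−1).
γ = 7/5 for a diatomic ideal gas, so γ−1 = 2/5.
T₂ = 452 × (1/22.4)^(2/5) = 130.3 K.
Q = 0, so ΔU = W_on_gas = nCᵥΔT with Cᵥ = R/(γ−1) = 20.79 J/(mol·K).
ΔU = 3.01 × 20.79 × (130.3 − 452) = -20120 J.

W ≈ -20.1 kJ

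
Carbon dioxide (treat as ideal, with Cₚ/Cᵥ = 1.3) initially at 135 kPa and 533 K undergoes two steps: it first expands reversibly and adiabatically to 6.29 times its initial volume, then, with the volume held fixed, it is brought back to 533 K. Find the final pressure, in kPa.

P₃ ≈ 21.5 kPa

Adiabatic step (PV^γ = const): P₂ = 135×(1/6.29)^(1.3) = 12.36 kPa; T₂ = 533×(1/6.29)^(0.3) = 307 K.
Isochoric: P₃ = P₂(T₃/T₂) = 12.36 × (533/307) = 21.46 kPa.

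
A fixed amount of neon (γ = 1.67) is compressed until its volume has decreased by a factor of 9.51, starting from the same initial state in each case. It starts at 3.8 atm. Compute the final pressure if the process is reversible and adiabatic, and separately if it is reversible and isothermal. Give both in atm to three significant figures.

Isothermal: P₂ = P₁(V₁/V₂) = 3.8×9.51 = 36.14 atm.
Adiabatic: P₂ = P₁(V₁/V₂)^γ = 3.8×9.51^(1.67) = 163.4 atm.

adiabatic: 163 atm; isothermal: 36.1 atm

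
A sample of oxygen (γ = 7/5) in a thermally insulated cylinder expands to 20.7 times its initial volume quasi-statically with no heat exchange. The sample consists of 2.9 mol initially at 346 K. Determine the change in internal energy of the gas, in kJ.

ΔU ≈ -14.6 kJ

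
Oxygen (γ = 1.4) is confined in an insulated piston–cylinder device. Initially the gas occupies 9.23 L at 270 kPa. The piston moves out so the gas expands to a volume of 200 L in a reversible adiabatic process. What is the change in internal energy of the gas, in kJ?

ΔU ≈ -4.41 kJ

P₂ = P₁(V₁/V₂)^γ = 270×(9.23/200)^(1.4) = 3.641 kPa.
For a reversible adiabat, W_by_gas = (P₁V₁ − P₂V₂)/(γ−1).
W_by = (270000×0.00923 − 3641×0.2) / (0.4) = 4410 J.
Q = 0 ⇒ ΔU = −W_by = -4410 J.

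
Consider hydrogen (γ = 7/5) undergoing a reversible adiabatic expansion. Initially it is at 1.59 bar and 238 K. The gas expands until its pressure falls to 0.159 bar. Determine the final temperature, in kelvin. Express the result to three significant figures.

Adiabatic: T₂/T₁ = (P₂/P₁)^((γ−1)/γ).
T₂ = 238 × (0.159/1.59)^(2/7) = 123.3 K.

T₂ ≈ 123 K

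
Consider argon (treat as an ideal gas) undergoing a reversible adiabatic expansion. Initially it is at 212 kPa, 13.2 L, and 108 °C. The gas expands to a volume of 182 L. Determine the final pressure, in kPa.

P₂ ≈ 2.67 kPa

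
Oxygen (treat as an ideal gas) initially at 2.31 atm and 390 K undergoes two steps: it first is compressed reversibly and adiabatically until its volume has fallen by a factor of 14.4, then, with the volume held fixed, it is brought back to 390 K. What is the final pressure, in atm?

P₃ ≈ 33.3 atm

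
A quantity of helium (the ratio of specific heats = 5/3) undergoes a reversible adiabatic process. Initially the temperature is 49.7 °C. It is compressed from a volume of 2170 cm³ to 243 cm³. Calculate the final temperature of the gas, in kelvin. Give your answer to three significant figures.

Adiabatic: T₁V₁^(γ−1) = T₂V₂^(γ−1) ⇒ T₂ = T₁ (V₁/V₂)^(γ−1).
T₁ = 49.7 °C = 322.8 K.
T₂ = 322.8 × (2170/243)^(2/3) = 1390 K.

T₂ ≈ 1390 K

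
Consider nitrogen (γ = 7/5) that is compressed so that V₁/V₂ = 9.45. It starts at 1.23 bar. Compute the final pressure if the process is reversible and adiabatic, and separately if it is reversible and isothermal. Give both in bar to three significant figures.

adiabatic: 28.5 bar; isothermal: 11.6 bar

Isothermal: P₂ = P₁(V₁/V₂) = 1.23×9.45 = 11.62 bar.
Adiabatic: P₂ = P₁(V₁/V₂)^γ = 1.23×9.45^(7/5) = 28.54 bar.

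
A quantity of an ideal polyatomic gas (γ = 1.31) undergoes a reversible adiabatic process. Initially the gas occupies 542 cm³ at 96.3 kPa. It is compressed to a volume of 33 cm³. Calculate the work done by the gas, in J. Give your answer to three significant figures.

P₂ = P₁(V₁/V₂)^γ = 96.3×(542/33)^(1.31) = 3766 kPa.
For a reversible adiabat, W_by_gas = (P₁V₁ − P₂V₂)/(γ−1).
W_by = (96300×0.000542 − 3.766×10^6×3.3×10^-5) / (0.31) = -232.6 J.

W ≈ -233 J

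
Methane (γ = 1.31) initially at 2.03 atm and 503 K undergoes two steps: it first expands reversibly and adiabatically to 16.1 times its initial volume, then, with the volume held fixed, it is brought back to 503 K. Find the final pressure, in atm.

P₃ ≈ 0.126 atm

Adiabatic step (PV^γ = const): P₂ = 2.03×(1/16.1)^(1.31) = 0.05328 atm; T₂ = 503×(1/16.1)^(0.31) = 212.5 K.
Isochoric: P₃ = P₂(T₃/T₂) = 0.05328 × (503/212.5) = 0.1261 atm.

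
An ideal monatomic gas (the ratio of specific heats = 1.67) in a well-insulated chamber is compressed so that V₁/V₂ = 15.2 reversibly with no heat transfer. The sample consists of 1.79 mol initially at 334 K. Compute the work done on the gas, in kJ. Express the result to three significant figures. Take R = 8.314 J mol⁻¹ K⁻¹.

W ≈ 38.5 kJ

Adiabatic: T₁V₁^(γ−1) = T₂V₂^(γ−1) ⇒ T₂ = T₁ (V₁/V₂)^(γ−1).
T₂ = 334 × 15.2^(0.67) = 2068 K.
Q = 0, so ΔU = W_on_gas = nCᵥΔT with Cᵥ = R/(γ−1) = 12.41 J/(mol·K).
ΔU = 1.79 × 12.41 × (2068 − 334) = 38520 J.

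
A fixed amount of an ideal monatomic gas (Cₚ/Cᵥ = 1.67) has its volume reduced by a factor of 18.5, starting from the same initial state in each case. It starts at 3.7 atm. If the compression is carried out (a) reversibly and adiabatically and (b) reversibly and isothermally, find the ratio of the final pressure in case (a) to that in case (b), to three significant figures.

P_adiabatic / P_isothermal ≈ 7.06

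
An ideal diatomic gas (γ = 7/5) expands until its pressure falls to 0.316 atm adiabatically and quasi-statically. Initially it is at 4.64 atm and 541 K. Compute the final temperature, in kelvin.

Adiabatic: T₂/T₁ = (P₂/P₁)^((γ−1)/γ).
T₂ = 541 × (0.316/4.64)^(2/7) = 251.1 K.

T₂ ≈ 251 K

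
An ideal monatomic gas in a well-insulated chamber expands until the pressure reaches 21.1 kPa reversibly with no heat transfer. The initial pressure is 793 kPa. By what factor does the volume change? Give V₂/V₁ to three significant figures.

V₂/V₁ ≈ 8.81

From PV^γ = const, V₂/V₁ = (P₁/P₂)^(1/γ).
For a monatomic ideal gas γ = 5/3.
V₂/V₁ = (793/21.1)^(3/5) = 8.81.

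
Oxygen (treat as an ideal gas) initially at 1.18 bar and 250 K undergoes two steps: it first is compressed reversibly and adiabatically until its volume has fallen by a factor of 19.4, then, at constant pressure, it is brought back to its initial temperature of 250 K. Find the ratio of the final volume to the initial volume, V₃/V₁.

V₃/V₁ ≈ 0.0157

For a diatomic ideal gas γ = 7/5.
Adiabatic step: V₂/V₁ = 0.05155; T₂ = T₁·19.4^(2/5) = 818.6 K.
Isobaric step: V₃/V₂ = T₃/T₂ = 250/818.6.
V₃/V₁ = (V₂/V₁)(V₃/V₂) = 0.05155 × (250/818.6) = 0.01574.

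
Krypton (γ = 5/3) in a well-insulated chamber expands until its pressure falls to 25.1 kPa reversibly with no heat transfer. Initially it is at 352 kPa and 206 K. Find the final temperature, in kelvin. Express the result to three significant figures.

T₂ ≈ 71.6 K

Along an adiabat T P^((1−γ)/γ) is constant, so T₂ = T₁ (P₂/P₁)^((γ−1)/γ).
T₂ = 206 × (25.1/352)^(2/5) = 71.63 K.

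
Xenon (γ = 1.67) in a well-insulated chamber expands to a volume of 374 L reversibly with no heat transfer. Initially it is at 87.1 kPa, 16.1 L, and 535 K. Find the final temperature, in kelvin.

Adiabatic: T₁V₁^(γ−1) = T₂V₂^(γ−1) ⇒ T₂ = T₁ (V₁/V₂)^(γ−1).
T₂ = 535 × (16.1/374)^(0.67) = 65.03 K.

T₂ ≈ 65.0 K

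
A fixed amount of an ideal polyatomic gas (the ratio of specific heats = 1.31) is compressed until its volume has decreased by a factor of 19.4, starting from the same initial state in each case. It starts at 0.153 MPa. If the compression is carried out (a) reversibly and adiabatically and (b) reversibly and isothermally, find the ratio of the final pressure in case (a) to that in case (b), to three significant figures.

P_adiabatic / P_isothermal ≈ 2.51

Isothermal: P_b = P₁(V₁/V₂) = 0.153×19.4.
Adiabatic: P_a = P₁(V₁/V₂)^γ = 0.153×19.4^(1.31).
P_a/P_b = (V₁/V₂)^(γ−1) = 19.4^(0.31) = 2.507.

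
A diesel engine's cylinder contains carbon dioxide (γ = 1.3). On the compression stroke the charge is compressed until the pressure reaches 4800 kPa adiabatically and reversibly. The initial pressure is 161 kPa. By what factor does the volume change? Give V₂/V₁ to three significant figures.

V₂/V₁ ≈ 0.0734

From PV^γ = const, V₂/V₁ = (P₁/P₂)^(1/γ).
V₂/V₁ = (161/4800)^(0.769) = 0.07342.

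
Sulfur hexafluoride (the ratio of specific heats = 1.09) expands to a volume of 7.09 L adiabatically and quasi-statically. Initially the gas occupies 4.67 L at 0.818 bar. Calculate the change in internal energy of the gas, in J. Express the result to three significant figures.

P₂ = P₁(V₁/V₂)^γ = 0.818×(4.67/7.09)^(1.09) = 0.5189 bar.
For a reversible adiabat, W_by_gas = (P₁V₁ − P₂V₂)/(γ−1).
W_by = (81800×0.00467 − 51890×0.00709) / (0.09) = 156.5 J.
Q = 0 ⇒ ΔU = −W_by = -156.5 J.

ΔU ≈ -157 J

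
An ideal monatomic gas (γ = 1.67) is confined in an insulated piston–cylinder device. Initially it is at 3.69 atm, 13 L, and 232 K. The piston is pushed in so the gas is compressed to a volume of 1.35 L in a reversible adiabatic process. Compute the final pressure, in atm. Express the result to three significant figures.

Since PV^γ is constant along a reversible adiabat, P₂ = P₁ (V₁/V₂)^γ.
P₂ = 3.69 × (13/1.35)^(1.67) = 162.1 atm.

P₂ ≈ 162 atm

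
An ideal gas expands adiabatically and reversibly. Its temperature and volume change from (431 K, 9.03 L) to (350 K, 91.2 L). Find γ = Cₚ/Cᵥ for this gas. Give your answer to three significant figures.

TV^(γ−1) = const ⇒ γ − 1 = ln(T₂/T₁) / ln(V₁/V₂).
γ = 1 + ln(350/431) / ln(9.03/91.2) = 1.09.

γ ≈ 1.09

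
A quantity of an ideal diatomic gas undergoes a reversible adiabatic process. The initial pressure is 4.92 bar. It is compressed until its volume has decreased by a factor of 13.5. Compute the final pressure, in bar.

Adiabatic: P₁V₁^γ = P₂V₂^γ ⇒ P₂ = P₁ (V₁/V₂)^γ.
For a diatomic ideal gas γ = 7/5.
P₂ = 4.92 × 13.5^(7/5) = 188.1 bar.

P₂ ≈ 188 bar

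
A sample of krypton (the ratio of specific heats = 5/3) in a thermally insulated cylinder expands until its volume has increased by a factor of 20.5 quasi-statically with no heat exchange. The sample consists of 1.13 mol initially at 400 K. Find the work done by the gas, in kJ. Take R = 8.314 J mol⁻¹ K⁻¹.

W ≈ 4.88 kJ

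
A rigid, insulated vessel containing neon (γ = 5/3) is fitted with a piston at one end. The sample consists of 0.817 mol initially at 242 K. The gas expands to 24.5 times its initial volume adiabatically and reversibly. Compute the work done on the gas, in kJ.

W ≈ -2.17 kJ

For a reversible adiabat TV^(γ−1) is constant, so T₂ = T₁ (V₁/V₂)^(γ−1).
T₂ = 242 × (1/24.5)^(2/3) = 28.69 K.
Q = 0, so ΔU = W_on_gas = nCᵥΔT with Cᵥ = R/(γ−1) = 12.47 J/(mol·K).
ΔU = 0.817 × 12.47 × (28.69 − 242) = -2173 J.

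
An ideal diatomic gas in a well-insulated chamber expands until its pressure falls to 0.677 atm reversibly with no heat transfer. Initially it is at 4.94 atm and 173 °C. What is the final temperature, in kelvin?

Adiabatic: T₂/T₁ = (P₂/P₁)^((γ−1)/γ).
For a diatomic ideal gas γ = 7/5, so (γ−1)/γ = 2/7.
T₁ = 173 °C = 446.1 K.
T₂ = 446.1 × (0.677/4.94)^(2/7) = 252.9 K.

T₂ ≈ 253 K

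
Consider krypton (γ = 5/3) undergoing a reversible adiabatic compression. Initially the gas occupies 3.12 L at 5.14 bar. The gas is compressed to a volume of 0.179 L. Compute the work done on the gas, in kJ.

W ≈ 13.8 kJ

P₂ = P₁(V₁/V₂)^γ = 5.14×(3.12/0.179)^(5/3) = 602.3 bar.
For a reversible adiabat, W_by_gas = (P₁V₁ − P₂V₂)/(γ−1).
W_by = (514000×0.00312 − 6.023×10^7×0.000179) / (2/3) = -13770 J.
W_on_gas = −W_by = 13770 J.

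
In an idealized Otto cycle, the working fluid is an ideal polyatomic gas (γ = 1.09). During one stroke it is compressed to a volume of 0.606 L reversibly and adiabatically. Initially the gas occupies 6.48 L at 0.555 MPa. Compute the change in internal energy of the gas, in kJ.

ΔU ≈ 9.50 kJ

P₂ = P₁(V₁/V₂)^γ = 0.555×(6.48/0.606)^(1.09) = 7.345 MPa.
For a reversible adiabat, W_by_gas = (P₁V₁ − P₂V₂)/(γ−1).
W_by = (555000×0.00648 − 7.345×10^6×0.000606) / (0.09) = -9499 J.
Q = 0 ⇒ ΔU = −W_by = 9499 J.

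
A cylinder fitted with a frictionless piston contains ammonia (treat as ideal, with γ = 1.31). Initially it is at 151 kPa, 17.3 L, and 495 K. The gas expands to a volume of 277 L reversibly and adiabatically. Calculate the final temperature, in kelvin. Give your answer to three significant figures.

T₂ ≈ 210 K

Adiabatic: T₁V₁^(γ−1) = T₂V₂^(γ−1) ⇒ T₂ = T₁ (V₁/V₂)^(γ−1).
T₂ = 495 × (17.3/277)^(0.31) = 209.5 K.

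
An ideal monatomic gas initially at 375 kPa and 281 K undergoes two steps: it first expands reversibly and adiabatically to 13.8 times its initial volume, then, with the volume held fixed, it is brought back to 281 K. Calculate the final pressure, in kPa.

For a monatomic ideal gas γ = 5/3.
Adiabatic step (PV^γ = const): P₂ = 375×(1/13.8)^(5/3) = 4.723 kPa; T₂ = 281×(1/13.8)^(2/3) = 48.84 K.
Isochoric: P₃ = P₂(T₃/T₂) = 4.723 × (281/48.84) = 27.17 kPa.

P₃ ≈ 27.2 kPa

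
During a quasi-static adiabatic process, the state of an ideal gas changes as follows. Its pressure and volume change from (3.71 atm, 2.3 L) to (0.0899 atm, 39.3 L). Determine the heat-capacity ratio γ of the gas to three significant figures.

γ ≈ 1.31

PV^γ = const ⇒ γ = ln(P₂/P₁) / ln(V₁/V₂).
γ = ln(0.0899/3.71) / ln(2.3/39.3) = 1.311.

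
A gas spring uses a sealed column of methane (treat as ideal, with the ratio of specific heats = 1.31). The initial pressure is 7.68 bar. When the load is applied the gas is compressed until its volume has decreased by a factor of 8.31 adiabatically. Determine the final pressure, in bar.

P₂ ≈ 123 bar

Since PV^γ is constant along a reversible adiabat, P₂ = P₁ (V₁/V₂)^γ.
P₂ = 7.68 × 8.31^(1.31) = 123 bar.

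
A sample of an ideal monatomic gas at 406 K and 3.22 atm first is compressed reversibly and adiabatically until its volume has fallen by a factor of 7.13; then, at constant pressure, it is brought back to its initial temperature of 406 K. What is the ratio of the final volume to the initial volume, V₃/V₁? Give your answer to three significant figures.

V₃/V₁ ≈ 0.0379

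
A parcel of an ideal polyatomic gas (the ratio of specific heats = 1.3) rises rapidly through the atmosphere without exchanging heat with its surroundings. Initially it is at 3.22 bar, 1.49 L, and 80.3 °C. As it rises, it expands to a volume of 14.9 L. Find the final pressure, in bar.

Since PV^γ is constant along a reversible adiabat, P₂ = P₁ (V₁/V₂)^γ.
P₂ = 3.22 × (1.49/14.9)^(1.3) = 0.1614 bar.

P₂ ≈ 0.161 bar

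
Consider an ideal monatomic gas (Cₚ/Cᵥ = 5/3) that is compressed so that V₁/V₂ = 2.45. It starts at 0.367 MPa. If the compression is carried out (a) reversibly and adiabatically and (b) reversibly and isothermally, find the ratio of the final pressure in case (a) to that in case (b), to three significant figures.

P_adiabatic / P_isothermal ≈ 1.82

Isothermal: P_b = P₁(V₁/V₂) = 0.367×2.45.
Adiabatic: P_a = P₁(V₁/V₂)^γ = 0.367×2.45^(5/3).
P_a/P_b = (V₁/V₂)^(γ−1) = 2.45^(2/3) = 1.817.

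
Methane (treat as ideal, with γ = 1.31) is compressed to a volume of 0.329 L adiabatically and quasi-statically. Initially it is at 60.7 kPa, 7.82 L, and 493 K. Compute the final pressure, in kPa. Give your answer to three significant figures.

Adiabatic: P₁V₁^γ = P₂V₂^γ ⇒ P₂ = P₁ (V₁/V₂)^γ.
P₂ = 60.7 × (7.82/0.329)^(1.31) = 3853 kPa.

P₂ ≈ 3850 kPa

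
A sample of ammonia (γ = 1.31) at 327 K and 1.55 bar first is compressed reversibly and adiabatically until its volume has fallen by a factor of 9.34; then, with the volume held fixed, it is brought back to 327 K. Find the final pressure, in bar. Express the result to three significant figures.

P₃ ≈ 14.5 bar

Adiabatic step (PV^γ = const): P₂ = 1.55×9.34^(1.31) = 28.94 bar; T₂ = 327×9.34^(0.31) = 653.7 K.
Isochoric: P₃ = P₂(T₃/T₂) = 28.94 × (327/653.7) = 14.48 bar.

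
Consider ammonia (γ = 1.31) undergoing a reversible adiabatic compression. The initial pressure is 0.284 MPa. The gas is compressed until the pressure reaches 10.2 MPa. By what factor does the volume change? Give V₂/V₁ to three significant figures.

V₂/V₁ ≈ 0.0650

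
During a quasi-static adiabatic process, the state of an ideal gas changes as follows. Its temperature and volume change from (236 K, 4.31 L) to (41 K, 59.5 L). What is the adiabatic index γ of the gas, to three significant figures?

TV^(γ−1) = const ⇒ γ − 1 = ln(T₂/T₁) / ln(V₁/V₂).
γ = 1 + ln(41/236) / ln(4.31/59.5) = 1.667.

γ ≈ 1.67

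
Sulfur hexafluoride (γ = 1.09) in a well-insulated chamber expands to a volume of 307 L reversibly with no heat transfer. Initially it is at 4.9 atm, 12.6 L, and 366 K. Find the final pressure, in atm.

Adiabatic: P₁V₁^γ = P₂V₂^γ ⇒ P₂ = P₁ (V₁/V₂)^γ.
P₂ = 4.9 × (12.6/307)^(1.09) = 0.1509 atm.

P₂ ≈ 0.151 atm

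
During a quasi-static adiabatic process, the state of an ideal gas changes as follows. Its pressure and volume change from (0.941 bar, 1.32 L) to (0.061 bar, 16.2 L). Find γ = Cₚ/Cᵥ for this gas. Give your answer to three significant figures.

PV^γ = const ⇒ γ = ln(P₂/P₁) / ln(V₁/V₂).
γ = ln(0.061/0.941) / ln(1.32/16.2) = 1.091.

γ ≈ 1.09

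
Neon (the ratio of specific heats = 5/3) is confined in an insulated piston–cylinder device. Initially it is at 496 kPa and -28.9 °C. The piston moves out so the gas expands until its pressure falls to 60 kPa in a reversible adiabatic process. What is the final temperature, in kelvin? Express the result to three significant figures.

Along an adiabat T P^((1−γ)/γ) is constant, so T₂ = T₁ (P₂/P₁)^((γ−1)/γ).
T₁ = -28.9 °C = 244.2 K.
T₂ = 244.2 × (60/496)^(2/5) = 104.9 K.

T₂ ≈ 105 K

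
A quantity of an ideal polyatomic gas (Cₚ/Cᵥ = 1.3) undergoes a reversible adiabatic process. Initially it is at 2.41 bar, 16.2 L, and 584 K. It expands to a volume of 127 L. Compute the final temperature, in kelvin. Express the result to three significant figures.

T₂ ≈ 315 K

Adiabatic: T₁V₁^(γ−1) = T₂V₂^(γ−1) ⇒ T₂ = T₁ (V₁/V₂)^(γ−1).
T₂ = 584 × (16.2/127)^(0.3) = 314.9 K.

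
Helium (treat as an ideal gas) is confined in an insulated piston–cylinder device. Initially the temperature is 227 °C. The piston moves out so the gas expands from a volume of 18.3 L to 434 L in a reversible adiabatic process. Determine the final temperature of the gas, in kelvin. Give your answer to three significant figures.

Adiabatic: T₁V₁^(γ−1) = T₂V₂^(γ−1) ⇒ T₂ = T₁ (V₁/V₂)^(γ−1).
For a monatomic ideal gas γ = 5/3, so γ−1 = 2/3.
T₁ = 227 °C = 500.1 K.
T₂ = 500.1 × (18.3/434)^(2/3) = 60.59 K.

T₂ ≈ 60.6 K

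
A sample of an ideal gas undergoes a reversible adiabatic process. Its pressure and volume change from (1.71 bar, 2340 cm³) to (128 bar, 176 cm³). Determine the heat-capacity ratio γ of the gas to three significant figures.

γ ≈ 1.67

PV^γ = const ⇒ γ = ln(P₂/P₁) / ln(V₁/V₂).
γ = ln(128/1.71) / ln(2340/176) = 1.668.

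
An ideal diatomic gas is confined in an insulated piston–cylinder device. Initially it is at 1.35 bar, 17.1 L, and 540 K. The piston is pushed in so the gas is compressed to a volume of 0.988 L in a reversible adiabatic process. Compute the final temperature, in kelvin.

T₂ ≈ 1690 K

Adiabatic: T₁V₁^(γ−1) = T₂V₂^(γ−1) ⇒ T₂ = T₁ (V₁/V₂)^(γ−1).
γ = 7/5 for a diatomic ideal gas.
T₂ = 540 × (17.1/0.988)^(2/5) = 1689 K.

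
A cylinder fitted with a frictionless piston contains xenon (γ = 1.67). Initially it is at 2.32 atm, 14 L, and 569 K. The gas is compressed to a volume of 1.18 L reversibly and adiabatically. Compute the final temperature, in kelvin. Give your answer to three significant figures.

T₂ ≈ 2980 K

Adiabatic: T₁V₁^(γ−1) = T₂V₂^(γ−1) ⇒ T₂ = T₁ (V₁/V₂)^(γ−1).
T₂ = 569 × (14/1.18)^(0.67) = 2984 K.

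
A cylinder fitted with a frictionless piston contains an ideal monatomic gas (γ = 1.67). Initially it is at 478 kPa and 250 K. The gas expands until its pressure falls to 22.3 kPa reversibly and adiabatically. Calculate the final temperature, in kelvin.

T₂ ≈ 73.1 K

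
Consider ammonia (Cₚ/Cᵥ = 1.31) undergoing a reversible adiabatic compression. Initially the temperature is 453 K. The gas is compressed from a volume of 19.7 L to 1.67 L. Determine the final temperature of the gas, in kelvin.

T₂ ≈ 974 K

Adiabatic: T₁V₁^(γ−1) = T₂V₂^(γ−1) ⇒ T₂ = T₁ (V₁/V₂)^(γ−1).
T₂ = 453 × (19.7/1.67)^(0.31) = 973.5 K.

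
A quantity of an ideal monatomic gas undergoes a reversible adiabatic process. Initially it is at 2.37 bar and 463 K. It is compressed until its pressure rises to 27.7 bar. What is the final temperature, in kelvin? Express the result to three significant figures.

T₂ ≈ 1240 K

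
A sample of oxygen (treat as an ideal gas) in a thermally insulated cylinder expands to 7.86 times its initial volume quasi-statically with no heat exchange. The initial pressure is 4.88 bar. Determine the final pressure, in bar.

P₂ ≈ 0.272 bar

Adiabatic: P₁V₁^γ = P₂V₂^γ ⇒ P₂ = P₁ (V₁/V₂)^γ.
For a diatomic ideal gas γ = 7/5.
P₂ = 4.88 × (1/7.86)^(7/5) = 0.2722 bar.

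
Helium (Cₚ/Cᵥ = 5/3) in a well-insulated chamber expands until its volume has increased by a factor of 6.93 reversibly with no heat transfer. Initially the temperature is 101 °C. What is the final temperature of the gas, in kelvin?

T₂ ≈ 103 K

For a reversible adiabat TV^(γ−1) is constant, so T₂ = T₁ (V₁/V₂)^(γ−1).
T₁ = 101 °C = 374.1 K.
T₂ = 374.1 × (1/6.93)^(2/3) = 102.9 K.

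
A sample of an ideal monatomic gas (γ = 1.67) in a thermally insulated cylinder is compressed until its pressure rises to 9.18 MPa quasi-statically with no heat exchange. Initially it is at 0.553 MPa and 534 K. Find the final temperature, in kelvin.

T₂ ≈ 1650 K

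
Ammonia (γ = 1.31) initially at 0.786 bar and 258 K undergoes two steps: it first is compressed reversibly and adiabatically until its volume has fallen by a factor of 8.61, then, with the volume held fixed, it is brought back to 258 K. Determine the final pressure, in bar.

P₃ ≈ 6.77 bar

Adiabatic step (PV^γ = const): P₂ = 0.786×8.61^(1.31) = 13.19 bar; T₂ = 258×8.61^(0.31) = 502.9 K.
Isochoric: P₃ = P₂(T₃/T₂) = 13.19 × (258/502.9) = 6.767 bar.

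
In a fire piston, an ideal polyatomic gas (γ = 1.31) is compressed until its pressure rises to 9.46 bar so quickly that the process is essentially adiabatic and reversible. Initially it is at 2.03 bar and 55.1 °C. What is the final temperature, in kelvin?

T₂ ≈ 472 K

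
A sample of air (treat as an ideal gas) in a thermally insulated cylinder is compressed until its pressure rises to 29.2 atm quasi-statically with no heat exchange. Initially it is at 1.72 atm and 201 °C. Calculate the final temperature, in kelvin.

Along an adiabat T P^((1−γ)/γ) is constant, so T₂ = T₁ (P₂/P₁)^((γ−1)/γ).
For a diatomic ideal gas γ = 7/5, so (γ−1)/γ = 2/7.
T₁ = 201 °C = 474.1 K.
T₂ = 474.1 × (29.2/1.72)^(2/7) = 1065 K.

T₂ ≈ 1060 K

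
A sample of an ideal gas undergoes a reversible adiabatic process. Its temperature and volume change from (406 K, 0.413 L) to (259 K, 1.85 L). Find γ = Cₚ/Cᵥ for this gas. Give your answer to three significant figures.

TV^(γ−1) = const ⇒ γ − 1 = ln(T₂/T₁) / ln(V₁/V₂).
γ = 1 + ln(259/406) / ln(0.413/1.85) = 1.3.

γ ≈ 1.30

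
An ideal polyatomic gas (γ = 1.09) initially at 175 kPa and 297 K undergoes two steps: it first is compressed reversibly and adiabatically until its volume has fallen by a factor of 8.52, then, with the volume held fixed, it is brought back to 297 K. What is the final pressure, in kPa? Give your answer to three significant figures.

P₃ ≈ 1490 kPa

Adiabatic step (PV^γ = const): P₂ = 175×8.52^(1.09) = 1808 kPa; T₂ = 297×8.52^(0.09) = 360.2 K.
Isochoric: P₃ = P₂(T₃/T₂) = 1808 × (297/360.2) = 1491 kPa.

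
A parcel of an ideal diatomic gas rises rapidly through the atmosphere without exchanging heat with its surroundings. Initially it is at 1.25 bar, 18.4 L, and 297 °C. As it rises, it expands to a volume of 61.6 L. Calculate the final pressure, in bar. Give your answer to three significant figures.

Adiabatic: P₁V₁^γ = P₂V₂^γ ⇒ P₂ = P₁ (V₁/V₂)^γ.
γ = 7/5 for a diatomic ideal gas.
P₂ = 1.25 × (18.4/61.6)^(7/5) = 0.2303 bar.

P₂ ≈ 0.230 bar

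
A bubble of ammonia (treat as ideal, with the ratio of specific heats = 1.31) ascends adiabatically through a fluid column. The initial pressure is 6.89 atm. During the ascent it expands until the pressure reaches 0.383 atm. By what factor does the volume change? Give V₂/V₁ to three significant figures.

V₂/V₁ ≈ 9.08

From PV^γ = const, V₂/V₁ = (P₁/P₂)^(1/γ).
V₂/V₁ = (6.89/0.383)^(0.763) = 9.079.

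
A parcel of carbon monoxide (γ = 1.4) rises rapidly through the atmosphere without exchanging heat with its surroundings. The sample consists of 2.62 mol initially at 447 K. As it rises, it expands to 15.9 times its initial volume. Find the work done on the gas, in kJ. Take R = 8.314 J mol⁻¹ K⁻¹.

W ≈ -16.3 kJ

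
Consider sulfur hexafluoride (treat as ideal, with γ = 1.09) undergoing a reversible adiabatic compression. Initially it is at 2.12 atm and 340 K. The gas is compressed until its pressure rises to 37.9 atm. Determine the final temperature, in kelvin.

Along an adiabat T P^((1−γ)/γ) is constant, so T₂ = T₁ (P₂/P₁)^((γ−1)/γ).
T₂ = 340 × (37.9/2.12)^(0.0826) = 431.4 K.

T₂ ≈ 431 K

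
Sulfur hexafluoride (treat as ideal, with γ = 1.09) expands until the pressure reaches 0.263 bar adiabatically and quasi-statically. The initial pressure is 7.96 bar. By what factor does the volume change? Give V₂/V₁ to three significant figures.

V₂/V₁ ≈ 22.8

From PV^γ = const, V₂/V₁ = (P₁/P₂)^(1/γ).
V₂/V₁ = (7.96/0.263)^(0.917) = 22.84.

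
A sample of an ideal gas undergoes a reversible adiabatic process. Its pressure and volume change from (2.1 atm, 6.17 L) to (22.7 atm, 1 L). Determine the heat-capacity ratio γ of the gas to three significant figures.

PV^γ = const ⇒ γ = ln(P₂/P₁) / ln(V₁/V₂).
γ = ln(22.7/2.1) / ln(6.17/1) = 1.308.

γ ≈ 1.31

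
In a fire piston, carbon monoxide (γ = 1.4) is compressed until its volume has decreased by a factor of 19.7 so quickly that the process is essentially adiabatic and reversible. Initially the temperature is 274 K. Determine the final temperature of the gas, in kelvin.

For a reversible adiabat TV^(γ−1) is constant, so T₂ = T₁ (V₁/V₂)^(γ−1).
T₂ = 274 × 19.7^(0.4) = 902.7 K.

T₂ ≈ 903 K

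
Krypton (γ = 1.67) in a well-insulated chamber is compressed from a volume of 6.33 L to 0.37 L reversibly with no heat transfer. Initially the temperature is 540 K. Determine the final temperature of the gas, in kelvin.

T₂ ≈ 3620 K

For a reversible adiabat TV^(γ−1) is constant, so T₂ = T₁ (V₁/V₂)^(γ−1).
T₂ = 540 × (6.33/0.37)^(0.67) = 3619 K.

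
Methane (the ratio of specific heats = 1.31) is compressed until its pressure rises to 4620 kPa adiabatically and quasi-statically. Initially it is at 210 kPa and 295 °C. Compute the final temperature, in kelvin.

Adiabatic: T₂/T₁ = (P₂/P₁)^((γ−1)/γ).
T₁ = 295 °C = 568.1 K.
T₂ = 568.1 × (4620/210)^(0.237) = 1181 K.

T₂ ≈ 1180 K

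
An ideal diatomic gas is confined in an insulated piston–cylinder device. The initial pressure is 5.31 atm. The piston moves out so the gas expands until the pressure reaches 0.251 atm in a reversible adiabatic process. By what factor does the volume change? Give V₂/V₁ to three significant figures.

V₂/V₁ ≈ 8.85

From PV^γ = const, V₂/V₁ = (P₁/P₂)^(1/γ).
For a diatomic ideal gas γ = 7/5.
V₂/V₁ = (5.31/0.251)^(5/7) = 8.846.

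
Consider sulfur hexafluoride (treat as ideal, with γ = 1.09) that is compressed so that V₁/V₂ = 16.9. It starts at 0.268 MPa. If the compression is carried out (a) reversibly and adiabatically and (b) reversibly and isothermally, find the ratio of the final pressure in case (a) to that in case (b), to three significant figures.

Isothermal: P_b = P₁(V₁/V₂) = 0.268×16.9.
Adiabatic: P_a = P₁(V₁/V₂)^γ = 0.268×16.9^(1.09).
P_a/P_b = (V₁/V₂)^(γ−1) = 16.9^(0.09) = 1.29.

P_adiabatic / P_isothermal ≈ 1.29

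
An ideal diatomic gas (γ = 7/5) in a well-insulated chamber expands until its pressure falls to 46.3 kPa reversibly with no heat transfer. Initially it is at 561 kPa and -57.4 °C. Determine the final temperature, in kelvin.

T₂ ≈ 106 K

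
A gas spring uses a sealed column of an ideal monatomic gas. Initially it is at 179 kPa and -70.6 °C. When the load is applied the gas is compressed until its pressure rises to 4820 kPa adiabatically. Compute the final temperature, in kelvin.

T₂ ≈ 756 K

Adiabatic: T₂/T₁ = (P₂/P₁)^((γ−1)/γ).
For a monatomic ideal gas γ = 5/3, so (γ−1)/γ = 2/5.
T₁ = -70.6 °C = 202.5 K.
T₂ = 202.5 × (4820/179)^(2/5) = 756.2 K.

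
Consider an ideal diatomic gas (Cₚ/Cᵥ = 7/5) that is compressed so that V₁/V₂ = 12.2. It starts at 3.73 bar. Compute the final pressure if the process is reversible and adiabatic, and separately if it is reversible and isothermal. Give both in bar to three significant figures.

adiabatic: 124 bar; isothermal: 45.5 bar

Isothermal: P₂ = P₁(V₁/V₂) = 3.73×12.2 = 45.51 bar.
Adiabatic: P₂ = P₁(V₁/V₂)^γ = 3.73×12.2^(7/5) = 123.8 bar.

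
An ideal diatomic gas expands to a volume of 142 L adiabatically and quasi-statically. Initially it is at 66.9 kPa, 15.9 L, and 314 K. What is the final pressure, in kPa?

Since PV^γ is constant along a reversible adiabat, P₂ = P₁ (V₁/V₂)^γ.
γ = 7/5 for a diatomic ideal gas.
P₂ = 66.9 × (15.9/142)^(7/5) = 3.12 kPa.

P₂ ≈ 3.12 kPa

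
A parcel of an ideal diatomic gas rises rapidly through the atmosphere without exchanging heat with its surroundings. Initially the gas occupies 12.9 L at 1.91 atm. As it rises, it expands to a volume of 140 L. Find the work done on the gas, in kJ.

γ = 7/5 for a diatomic ideal gas.
P₂ = P₁(V₁/V₂)^γ = 1.91×(12.9/140)^(7/5) = 0.06781 atm.
For a reversible adiabat, W_by_gas = (P₁V₁ − P₂V₂)/(γ−1).
W_by = (193500×0.0129 − 6871×0.14) / (2/5) = 3837 J.
W_on_gas = −W_by = -3837 J.

W ≈ -3.84 kJ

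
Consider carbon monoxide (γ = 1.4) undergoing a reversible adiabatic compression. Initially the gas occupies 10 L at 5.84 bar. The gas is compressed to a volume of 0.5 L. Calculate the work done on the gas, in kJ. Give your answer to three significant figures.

P₂ = P₁(V₁/V₂)^γ = 5.84×(10/0.5)^(1.4) = 387.1 bar.
For a reversible adiabat, W_by_gas = (P₁V₁ − P₂V₂)/(γ−1).
W_by = (584000×0.01 − 3.871×10^7×0.0005) / (0.4) = -33790 J.
W_on_gas = −W_by = 33790 J.

W ≈ 33.8 kJ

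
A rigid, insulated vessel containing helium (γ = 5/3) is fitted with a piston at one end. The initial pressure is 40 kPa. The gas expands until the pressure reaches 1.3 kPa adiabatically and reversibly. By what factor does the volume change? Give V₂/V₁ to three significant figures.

V₂/V₁ ≈ 7.81

From PV^γ = const, V₂/V₁ = (P₁/P₂)^(1/γ).
V₂/V₁ = (40/1.3)^(3/5) = 7.814.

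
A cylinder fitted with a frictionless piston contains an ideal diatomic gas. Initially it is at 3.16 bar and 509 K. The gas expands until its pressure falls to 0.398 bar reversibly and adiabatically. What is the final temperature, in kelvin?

T₂ ≈ 282 K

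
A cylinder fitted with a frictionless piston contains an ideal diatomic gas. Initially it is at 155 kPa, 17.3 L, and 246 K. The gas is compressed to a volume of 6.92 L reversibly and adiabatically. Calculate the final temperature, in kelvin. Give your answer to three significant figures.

Adiabatic: T₁V₁^(γ−1) = T₂V₂^(γ−1) ⇒ T₂ = T₁ (V₁/V₂)^(γ−1).
γ = 7/5 for a diatomic ideal gas.
T₂ = 246 × (17.3/6.92)^(2/5) = 354.9 K.

T₂ ≈ 355 K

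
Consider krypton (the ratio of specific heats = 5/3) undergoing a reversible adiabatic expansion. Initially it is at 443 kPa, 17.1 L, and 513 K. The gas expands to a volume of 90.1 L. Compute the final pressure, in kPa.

Since PV^γ is constant along a reversible adiabat, P₂ = P₁ (V₁/V₂)^γ.
P₂ = 443 × (17.1/90.1)^(5/3) = 27.77 kPa.

P₂ ≈ 27.8 kPa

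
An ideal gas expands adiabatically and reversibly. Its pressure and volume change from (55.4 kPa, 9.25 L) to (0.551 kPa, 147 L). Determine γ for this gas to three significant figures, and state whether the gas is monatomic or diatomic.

PV^γ = const ⇒ γ = ln(P₂/P₁) / ln(V₁/V₂).
γ = ln(0.551/55.4) / ln(9.25/147) = 1.667.
γ ≈ 1.67 is close to 5/3, so the gas is monatomic.

γ ≈ 1.67; monatomic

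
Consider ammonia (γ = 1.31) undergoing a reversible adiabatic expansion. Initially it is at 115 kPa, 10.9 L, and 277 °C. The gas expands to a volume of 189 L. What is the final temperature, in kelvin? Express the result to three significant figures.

Adiabatic: T₁V₁^(γ−1) = T₂V₂^(γ−1) ⇒ T₂ = T₁ (V₁/V₂)^(γ−1).
T₁ = 277 °C = 550.1 K.
T₂ = 550.1 × (10.9/189)^(0.31) = 227.2 K.

T₂ ≈ 227 K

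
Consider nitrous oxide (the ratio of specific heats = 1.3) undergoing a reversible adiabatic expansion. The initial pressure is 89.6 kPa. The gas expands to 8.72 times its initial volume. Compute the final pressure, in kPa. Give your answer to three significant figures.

P₂ ≈ 5.37 kPa

Adiabatic: P₁V₁^γ = P₂V₂^γ ⇒ P₂ = P₁ (V₁/V₂)^γ.
P₂ = 89.6 × (1/8.72)^(1.3) = 5.366 kPa.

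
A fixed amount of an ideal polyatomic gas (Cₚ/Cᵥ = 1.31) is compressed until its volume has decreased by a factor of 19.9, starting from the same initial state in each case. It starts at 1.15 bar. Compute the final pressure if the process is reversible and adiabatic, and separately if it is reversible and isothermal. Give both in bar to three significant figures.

Isothermal: P₂ = P₁(V₁/V₂) = 1.15×19.9 = 22.88 bar.
Adiabatic: P₂ = P₁(V₁/V₂)^γ = 1.15×19.9^(1.31) = 57.84 bar.

adiabatic: 57.8 bar; isothermal: 22.9 bar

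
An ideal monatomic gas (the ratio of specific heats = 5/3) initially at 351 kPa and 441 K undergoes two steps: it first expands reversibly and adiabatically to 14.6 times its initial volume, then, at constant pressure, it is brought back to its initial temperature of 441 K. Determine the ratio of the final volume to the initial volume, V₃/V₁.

Adiabatic step: V₂/V₁ = 14.6; T₂ = T₁·(1/14.6)^(2/3) = 73.82 K.
Isobaric step: V₃/V₂ = T₃/T₂ = 441/73.82.
V₃/V₁ = (V₂/V₁)(V₃/V₂) = 14.6 × (441/73.82) = 87.21.

V₃/V₁ ≈ 87.2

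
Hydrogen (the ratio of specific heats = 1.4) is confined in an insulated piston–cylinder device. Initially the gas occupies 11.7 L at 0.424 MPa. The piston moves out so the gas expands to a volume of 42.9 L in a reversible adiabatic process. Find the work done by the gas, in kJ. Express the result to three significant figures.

P₂ = P₁(V₁/V₂)^γ = 0.424×(11.7/42.9)^(1.4) = 0.06877 MPa.
For a reversible adiabat, W_by_gas = (P₁V₁ − P₂V₂)/(γ−1).
W_by = (424000×0.0117 − 68770×0.0429) / (0.4) = 5027 J.

W ≈ 5.03 kJ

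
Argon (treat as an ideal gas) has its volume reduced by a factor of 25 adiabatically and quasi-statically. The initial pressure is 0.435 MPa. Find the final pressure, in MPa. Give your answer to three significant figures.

P₂ ≈ 93.0 MPa

Adiabatic: P₁V₁^γ = P₂V₂^γ ⇒ P₂ = P₁ (V₁/V₂)^γ.
For a monatomic ideal gas γ = 5/3.
P₂ = 0.435 × 25^(5/3) = 92.98 MPa.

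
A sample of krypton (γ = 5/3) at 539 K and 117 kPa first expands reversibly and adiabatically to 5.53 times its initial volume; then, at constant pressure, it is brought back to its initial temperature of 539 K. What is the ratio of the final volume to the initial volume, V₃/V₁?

Adiabatic step: V₂/V₁ = 5.53; T₂ = T₁·(1/5.53)^(2/3) = 172.4 K.
Isobaric step: V₃/V₂ = T₃/T₂ = 539/172.4.
V₃/V₁ = (V₂/V₁)(V₃/V₂) = 5.53 × (539/172.4) = 17.29.

V₃/V₁ ≈ 17.3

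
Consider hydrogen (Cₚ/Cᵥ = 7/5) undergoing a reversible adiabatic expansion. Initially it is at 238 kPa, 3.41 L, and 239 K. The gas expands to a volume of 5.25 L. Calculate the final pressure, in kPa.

Since PV^γ is constant along a reversible adiabat, P₂ = P₁ (V₁/V₂)^γ.
P₂ = 238 × (3.41/5.25)^(7/5) = 130.1 kPa.

P₂ ≈ 130 kPa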